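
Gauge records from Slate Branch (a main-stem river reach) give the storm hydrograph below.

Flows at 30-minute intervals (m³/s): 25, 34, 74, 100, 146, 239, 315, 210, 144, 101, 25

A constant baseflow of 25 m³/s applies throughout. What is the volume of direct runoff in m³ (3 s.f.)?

V ≈ 2.05 × 10^6 m³

Direct-runoff ordinates (Q − Q_b): 0.0, 9.0, 49.0, 75.0, 121.0, 214.0, 290.0, 185.0, 119.0, 76.0, 0.0 m³/s.
ΣQ_DR = 1138 m³/s.
With Δt = 0.5 h = 1800 s, V = ΣQ_DR · Δt = 1138 × 1800 = 2.05 × 10^6 m³.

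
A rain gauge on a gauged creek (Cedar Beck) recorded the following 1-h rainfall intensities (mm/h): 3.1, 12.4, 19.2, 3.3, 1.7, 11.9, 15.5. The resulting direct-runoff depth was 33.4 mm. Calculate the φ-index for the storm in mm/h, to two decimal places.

Only the 4 blocks with intensity above φ contribute runoff: 12.4, 19.2, 11.9, 15.5 mm/h.
Σ(I−φ)·Δt = d  ⇒  (12.4+19.2+11.9+15.5 − 4φ)·1 = 33.4
φ = (59.00 − 33.4/1) / 4 = 6.40 mm/h.

φ ≈ 6.40 mm/h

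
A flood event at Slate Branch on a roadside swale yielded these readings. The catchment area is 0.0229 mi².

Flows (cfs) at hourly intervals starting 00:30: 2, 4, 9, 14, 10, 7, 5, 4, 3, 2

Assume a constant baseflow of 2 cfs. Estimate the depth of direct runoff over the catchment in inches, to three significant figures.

d ≈ 2.71 in

Direct runoff: 0.0, 2.0, 7.0, 12.0, 8.0, 5.0, 3.0, 2.0, 1.0, 0.0 cfs; ΣQ_DR = 40.00 cfs.
V = ΣQ_DR · Δt = 40.00 × 3600 s = 1.440 × 10^5 ft³.
Over A = 0.0229 mi², depth = V / A = 2.71 in.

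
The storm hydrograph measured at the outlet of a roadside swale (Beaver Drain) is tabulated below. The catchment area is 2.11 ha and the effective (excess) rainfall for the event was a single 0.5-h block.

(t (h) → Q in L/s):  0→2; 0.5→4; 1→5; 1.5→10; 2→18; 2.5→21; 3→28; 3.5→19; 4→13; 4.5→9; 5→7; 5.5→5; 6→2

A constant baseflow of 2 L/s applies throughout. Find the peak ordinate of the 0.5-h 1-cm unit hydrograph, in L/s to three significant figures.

U_p ≈ 26.0 L/s

Direct runoff: 0.0, 2.0, 3.0, 8.0, 16.0, 19.0, 26.0, 17.0, 11.0, 7.0, 5.0, 3.0, 0.0 L/s; ΣQ_DR = 117.0 L/s, peak = 26.0 L/s.
Runoff depth d = ΣQ_DR·Δt / A = 117.0 × 1800 / (2.11 ha) = 9.981 mm.
The 1-cm UH is the DRH scaled by (10 mm)/d, so U_p = 26.0 × 10/9.981 = 26.0 L/s.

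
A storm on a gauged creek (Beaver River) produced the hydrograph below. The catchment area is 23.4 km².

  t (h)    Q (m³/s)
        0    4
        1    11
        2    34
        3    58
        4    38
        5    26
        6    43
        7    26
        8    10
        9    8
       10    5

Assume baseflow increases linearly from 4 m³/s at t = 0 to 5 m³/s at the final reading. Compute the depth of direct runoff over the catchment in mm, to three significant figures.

Direct runoff: 0.00, 6.90, 29.80, 53.70, 33.60, 21.50, 38.40, 21.30, 5.20, 3.10, 0.00 m³/s; ΣQ_DR = 213.5 m³/s.
V = ΣQ_DR · Δt = 213.5 × 3600 s = 7.686 × 10^5 m³.
Over A = 23.4 km², depth = V / A = 32.8 mm.

d ≈ 32.8 mm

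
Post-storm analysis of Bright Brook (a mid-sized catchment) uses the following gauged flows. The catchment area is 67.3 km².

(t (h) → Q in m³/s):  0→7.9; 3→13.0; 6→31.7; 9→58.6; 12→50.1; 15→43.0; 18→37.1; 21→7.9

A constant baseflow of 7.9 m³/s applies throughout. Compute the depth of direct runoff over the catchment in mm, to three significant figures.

d ≈ 29.9 mm

Direct runoff: 0.0, 5.1, 23.8, 50.7, 42.2, 35.1, 29.2, 0.0 m³/s; ΣQ_DR = 186.1 m³/s.
V = ΣQ_DR · Δt = 186.1 × 10800 s = 2.010 × 10^6 m³.
Over A = 67.3 km², depth = V / A = 29.9 mm.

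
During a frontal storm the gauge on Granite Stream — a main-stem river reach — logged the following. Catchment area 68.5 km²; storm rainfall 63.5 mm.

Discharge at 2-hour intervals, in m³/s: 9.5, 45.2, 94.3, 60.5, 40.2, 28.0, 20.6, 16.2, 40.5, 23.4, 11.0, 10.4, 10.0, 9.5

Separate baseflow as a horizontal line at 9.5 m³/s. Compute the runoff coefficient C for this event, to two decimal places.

C ≈ 0.47

ΣQ_DR = 286.3 m³/s; V = ΣQ_DR·Δt = 2.061 × 10^6 m³.
Runoff depth d = V / A = 30.09 mm.
C = d / P = 30.09 / 63.5 = 0.47.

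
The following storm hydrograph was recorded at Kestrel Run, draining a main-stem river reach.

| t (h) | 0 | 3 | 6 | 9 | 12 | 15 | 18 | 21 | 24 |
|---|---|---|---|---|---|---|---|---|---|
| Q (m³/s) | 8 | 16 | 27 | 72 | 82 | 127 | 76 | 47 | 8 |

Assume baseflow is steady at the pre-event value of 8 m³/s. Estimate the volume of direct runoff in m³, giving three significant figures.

V ≈ 4.22 × 10^6 m³

Direct-runoff ordinates (Q − Q_b): 0.0, 8.0, 19.0, 64.0, 74.0, 119.0, 68.0, 39.0, 0.0 m³/s.
ΣQ_DR = 391.0 m³/s.
With Δt = 3 h = 10800 s, V = ΣQ_DR · Δt = 391.0 × 10800 = 4.22 × 10^6 m³.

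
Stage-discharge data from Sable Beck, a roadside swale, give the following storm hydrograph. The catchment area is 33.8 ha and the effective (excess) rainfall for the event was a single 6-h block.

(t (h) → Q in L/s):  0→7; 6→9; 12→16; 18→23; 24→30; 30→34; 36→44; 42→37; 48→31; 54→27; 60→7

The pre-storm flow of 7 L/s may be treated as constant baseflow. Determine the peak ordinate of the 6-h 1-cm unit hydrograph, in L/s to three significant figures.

U_p ≈ 30.8 L/s

Direct runoff: 0.0, 2.0, 9.0, 16.0, 23.0, 27.0, 37.0, 30.0, 24.0, 20.0, 0.0 L/s; ΣQ_DR = 188.0 L/s, peak = 37.0 L/s.
Runoff depth d = ΣQ_DR·Δt / A = 188.0 × 21600 / (33.8 ha) = 12.01 mm.
The 1-cm UH is the DRH scaled by (10 mm)/d, so U_p = 37.0 × 10/12.01 = 30.8 L/s.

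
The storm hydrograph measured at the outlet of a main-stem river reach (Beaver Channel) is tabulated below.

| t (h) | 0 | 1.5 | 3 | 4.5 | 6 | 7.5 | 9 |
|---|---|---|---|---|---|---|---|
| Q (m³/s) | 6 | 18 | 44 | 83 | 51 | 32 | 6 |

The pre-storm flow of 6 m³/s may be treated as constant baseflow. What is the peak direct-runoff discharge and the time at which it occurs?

Q_p = 77.0 m³/s at t = 4.5 h

Subtracting baseflow gives direct-runoff ordinates: 0.0, 12.0, 38.0, 77.0, 45.0, 26.0, 0.0 m³/s.
The maximum is 77.0 m³/s, occurring at the reading for t = 4.5 h.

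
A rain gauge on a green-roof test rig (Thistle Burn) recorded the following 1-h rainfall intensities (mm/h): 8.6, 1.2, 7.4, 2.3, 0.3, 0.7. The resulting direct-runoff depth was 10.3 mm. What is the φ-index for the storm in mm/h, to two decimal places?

Only the 2 blocks with intensity above φ contribute runoff: 8.6, 7.4 mm/h.
Σ(I−φ)·Δt = d  ⇒  (8.6+7.4 − 2φ)·1 = 10.3
φ = (16.00 − 10.3/1) / 2 = 2.85 mm/h.

φ ≈ 2.85 mm/h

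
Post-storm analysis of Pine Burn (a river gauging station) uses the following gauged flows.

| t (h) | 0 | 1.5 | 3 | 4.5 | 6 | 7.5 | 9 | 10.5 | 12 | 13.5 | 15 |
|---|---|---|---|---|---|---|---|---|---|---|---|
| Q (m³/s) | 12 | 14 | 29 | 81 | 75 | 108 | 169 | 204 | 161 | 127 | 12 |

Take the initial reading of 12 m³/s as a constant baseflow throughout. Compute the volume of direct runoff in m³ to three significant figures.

Direct-runoff ordinates (Q − Q_b): 0.0, 2.0, 17.0, 69.0, 63.0, 96.0, 157.0, 192.0, 149.0, 115.0, 0.0 m³/s.
ΣQ_DR = 860.0 m³/s.
With Δt = 1.5 h = 5400 s, V = ΣQ_DR · Δt = 860.0 × 5400 = 4.64 × 10^6 m³.

V ≈ 4.64 × 10^6 m³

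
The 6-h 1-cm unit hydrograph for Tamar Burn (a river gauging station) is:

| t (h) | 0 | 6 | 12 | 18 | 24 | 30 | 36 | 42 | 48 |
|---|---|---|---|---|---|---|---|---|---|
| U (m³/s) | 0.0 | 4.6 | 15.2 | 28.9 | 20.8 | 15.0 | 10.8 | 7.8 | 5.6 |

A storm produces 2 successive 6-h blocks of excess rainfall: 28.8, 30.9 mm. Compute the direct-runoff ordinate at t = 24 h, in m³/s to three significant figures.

Q ≈ 149 m³/s

By discrete convolution, Q_j = Σ (P_i / 10 mm) · U_{j−i}.
At t = 24 h (j=4): Q = (28.8/10)·20.8 + (30.9/10)·28.9 = 149 m³/s.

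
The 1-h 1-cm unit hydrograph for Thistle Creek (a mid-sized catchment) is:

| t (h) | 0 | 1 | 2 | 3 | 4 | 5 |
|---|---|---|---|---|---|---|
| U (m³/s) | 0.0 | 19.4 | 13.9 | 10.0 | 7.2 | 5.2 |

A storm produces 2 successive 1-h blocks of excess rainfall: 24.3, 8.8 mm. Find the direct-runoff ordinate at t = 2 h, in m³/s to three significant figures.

By discrete convolution, Q_j = Σ (P_i / 10 mm) · U_{j−i}.
At t = 2 h (j=2): Q = (24.3/10)·13.9 + (8.8/10)·19.4 = 50.8 m³/s.

Q ≈ 50.8 m³/s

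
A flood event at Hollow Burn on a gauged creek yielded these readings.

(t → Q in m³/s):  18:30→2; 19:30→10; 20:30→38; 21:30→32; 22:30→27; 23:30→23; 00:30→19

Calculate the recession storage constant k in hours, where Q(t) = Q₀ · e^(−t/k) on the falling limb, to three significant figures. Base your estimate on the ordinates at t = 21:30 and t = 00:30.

k ≈ 5.75 h

On the falling limb, Q drops from 32 to 19 m³/s between t = 21:30 and t = 00:30 (Δt = 3 h).
k = −Δt / ln(Q₂/Q₁) = −3 / ln(19/32) = 5.75 h.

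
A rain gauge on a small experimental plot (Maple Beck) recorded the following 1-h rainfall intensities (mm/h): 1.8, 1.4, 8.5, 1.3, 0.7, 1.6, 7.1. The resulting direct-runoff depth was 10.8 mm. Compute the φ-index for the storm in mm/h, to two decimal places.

Only the 2 blocks with intensity above φ contribute runoff: 8.5, 7.1 mm/h.
Σ(I−φ)·Δt = d  ⇒  (8.5+7.1 − 2φ)·1 = 10.8
φ = (15.60 − 10.8/1) / 2 = 2.40 mm/h.

φ ≈ 2.40 mm/h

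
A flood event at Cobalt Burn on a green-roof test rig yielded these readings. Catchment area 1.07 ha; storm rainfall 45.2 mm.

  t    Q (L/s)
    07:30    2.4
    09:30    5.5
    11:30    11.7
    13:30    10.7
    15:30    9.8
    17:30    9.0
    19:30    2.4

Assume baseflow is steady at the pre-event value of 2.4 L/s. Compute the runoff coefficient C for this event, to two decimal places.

ΣQ_DR = 34.70 L/s; V = ΣQ_DR·Δt = 2.498 × 10^5 L.
Runoff depth d = V / A = 23.35 mm.
C = d / P = 23.35 / 45.2 = 0.52.

C ≈ 0.52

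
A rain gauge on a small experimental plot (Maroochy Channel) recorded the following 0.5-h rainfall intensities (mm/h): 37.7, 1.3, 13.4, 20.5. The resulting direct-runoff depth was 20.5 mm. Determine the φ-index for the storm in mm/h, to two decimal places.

φ ≈ 10.20 mm/h

Only the 3 blocks with intensity above φ contribute runoff: 37.7, 13.4, 20.5 mm/h.
Σ(I−φ)·Δt = d  ⇒  (37.7+13.4+20.5 − 3φ)·0.5 = 20.5
φ = (71.60 − 20.5/0.5) / 3 = 10.20 mm/h.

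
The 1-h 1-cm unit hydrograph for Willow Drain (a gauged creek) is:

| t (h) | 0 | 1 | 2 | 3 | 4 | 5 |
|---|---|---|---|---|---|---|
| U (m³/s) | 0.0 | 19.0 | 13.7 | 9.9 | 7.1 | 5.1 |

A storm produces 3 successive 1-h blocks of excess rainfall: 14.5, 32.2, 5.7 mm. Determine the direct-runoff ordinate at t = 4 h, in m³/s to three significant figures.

Q ≈ 50.0 m³/s

By discrete convolution, Q_j = Σ (P_i / 10 mm) · U_{j−i}.
At t = 4 h (j=4): Q = (14.5/10)·7.1 + (32.2/10)·9.9 + (5.7/10)·13.7 = 50.0 m³/s.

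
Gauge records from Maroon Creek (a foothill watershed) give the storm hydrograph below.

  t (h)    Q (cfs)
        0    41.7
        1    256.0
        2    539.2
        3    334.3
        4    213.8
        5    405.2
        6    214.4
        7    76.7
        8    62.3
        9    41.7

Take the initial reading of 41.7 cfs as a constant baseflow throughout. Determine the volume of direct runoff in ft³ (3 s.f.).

Direct-runoff ordinates (Q − Q_b): 0.0, 214.3, 497.5, 292.6, 172.1, 363.5, 172.7, 35.0, 20.6, 0.0 cfs.
ΣQ_DR = 1768 cfs.
With Δt = 1 h = 3600 s, V = ΣQ_DR · Δt = 1768 × 3600 = 6.37 × 10^6 ft³.

V ≈ 6.37 × 10^6 ft³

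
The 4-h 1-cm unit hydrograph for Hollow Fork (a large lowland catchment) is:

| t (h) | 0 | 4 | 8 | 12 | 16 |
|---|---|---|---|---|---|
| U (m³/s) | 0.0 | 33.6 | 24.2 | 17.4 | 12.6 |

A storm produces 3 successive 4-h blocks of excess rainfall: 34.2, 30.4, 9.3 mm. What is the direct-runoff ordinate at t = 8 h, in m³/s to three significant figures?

By discrete convolution, Q_j = Σ (P_i / 10 mm) · U_{j−i}.
At t = 8 h (j=2): Q = (34.2/10)·24.2 + (30.4/10)·33.6 + (9.3/10)·0.0 = 185 m³/s.

Q ≈ 185 m³/s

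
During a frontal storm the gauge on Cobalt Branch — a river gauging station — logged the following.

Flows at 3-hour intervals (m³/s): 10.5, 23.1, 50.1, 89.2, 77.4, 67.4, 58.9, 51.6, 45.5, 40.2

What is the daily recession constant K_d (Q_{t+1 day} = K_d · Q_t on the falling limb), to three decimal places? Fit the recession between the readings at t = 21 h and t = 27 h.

Between t = 21 h and t = 27 h the flow falls from 51.6 to 40.2 m³/s over 2×3 h = 6 h.
Per-interval ratio K = (40.2/51.6)^(1/2) = 0.8826; K_d = K^(24/3) = 0.368.

K_d ≈ 0.368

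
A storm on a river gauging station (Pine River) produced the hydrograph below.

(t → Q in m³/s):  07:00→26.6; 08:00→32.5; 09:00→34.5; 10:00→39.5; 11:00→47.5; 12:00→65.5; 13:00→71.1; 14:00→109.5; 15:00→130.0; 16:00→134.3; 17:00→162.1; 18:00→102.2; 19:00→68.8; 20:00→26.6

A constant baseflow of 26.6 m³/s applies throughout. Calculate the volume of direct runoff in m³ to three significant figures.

Direct-runoff ordinates (Q − Q_b): 0.0, 5.9, 7.9, 12.9, 20.9, 38.9, 44.5, 82.9, 103.4, 107.7, 135.5, 75.6, 42.2, 0.0 m³/s.
ΣQ_DR = 678.3 m³/s.
With Δt = 1 h = 3600 s, V = ΣQ_DR · Δt = 678.3 × 3600 = 2.44 × 10^6 m³.

V ≈ 2.44 × 10^6 m³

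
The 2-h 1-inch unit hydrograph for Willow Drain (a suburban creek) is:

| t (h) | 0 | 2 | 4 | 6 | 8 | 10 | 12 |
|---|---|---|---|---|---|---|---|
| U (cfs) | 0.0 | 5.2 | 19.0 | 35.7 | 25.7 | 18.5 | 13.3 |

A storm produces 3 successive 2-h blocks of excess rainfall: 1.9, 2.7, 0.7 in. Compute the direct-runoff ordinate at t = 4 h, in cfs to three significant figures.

Q ≈ 50.1 cfs

By discrete convolution, Q_j = Σ (P_i / 1 in) · U_{j−i}.
At t = 4 h (j=2): Q = (1.9/1)·19.0 + (2.7/1)·5.2 + (0.7/1)·0.0 = 50.1 cfs.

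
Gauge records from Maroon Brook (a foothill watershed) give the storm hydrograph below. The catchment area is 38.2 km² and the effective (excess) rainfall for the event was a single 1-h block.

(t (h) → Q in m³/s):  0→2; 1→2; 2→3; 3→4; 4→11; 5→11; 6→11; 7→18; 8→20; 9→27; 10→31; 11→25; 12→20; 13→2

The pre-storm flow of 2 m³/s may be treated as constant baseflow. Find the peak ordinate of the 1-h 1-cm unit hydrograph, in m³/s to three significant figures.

U_p ≈ 19.4 m³/s

Direct runoff: 0.0, 0.0, 1.0, 2.0, 9.0, 9.0, 9.0, 16.0, 18.0, 25.0, 29.0, 23.0, 18.0, 0.0 m³/s; ΣQ_DR = 159.0 m³/s, peak = 29.0 m³/s.
Runoff depth d = ΣQ_DR·Δt / A = 159.0 × 3600 / (38.2 km²) = 14.98 mm.
The 1-cm UH is the DRH scaled by (10 mm)/d, so U_p = 29.0 × 10/14.98 = 19.4 m³/s.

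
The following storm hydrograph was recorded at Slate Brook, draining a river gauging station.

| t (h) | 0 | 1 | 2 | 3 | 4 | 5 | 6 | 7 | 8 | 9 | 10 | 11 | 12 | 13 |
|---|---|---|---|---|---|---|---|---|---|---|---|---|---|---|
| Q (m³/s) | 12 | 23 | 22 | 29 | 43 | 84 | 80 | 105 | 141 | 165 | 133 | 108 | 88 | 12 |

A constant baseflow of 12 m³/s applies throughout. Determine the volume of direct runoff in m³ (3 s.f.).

V ≈ 3.16 × 10^6 m³

Direct-runoff ordinates (Q − Q_b): 0.0, 11.0, 10.0, 17.0, 31.0, 72.0, 68.0, 93.0, 129.0, 153.0, 121.0, 96.0, 76.0, 0.0 m³/s.
ΣQ_DR = 877.0 m³/s.
With Δt = 1 h = 3600 s, V = ΣQ_DR · Δt = 877.0 × 3600 = 3.16 × 10^6 m³.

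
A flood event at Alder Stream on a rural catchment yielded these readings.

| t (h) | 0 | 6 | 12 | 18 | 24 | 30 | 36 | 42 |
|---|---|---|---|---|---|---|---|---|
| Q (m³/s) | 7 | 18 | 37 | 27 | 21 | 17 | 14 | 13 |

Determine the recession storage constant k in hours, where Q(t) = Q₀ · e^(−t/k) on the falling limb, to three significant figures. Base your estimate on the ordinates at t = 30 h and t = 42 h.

On the falling limb, Q drops from 17 to 13 m³/s between t = 30 h and t = 42 h (Δt = 12 h).
k = −Δt / ln(Q₂/Q₁) = −12 / ln(13/17) = 44.7 h.

k ≈ 44.7 h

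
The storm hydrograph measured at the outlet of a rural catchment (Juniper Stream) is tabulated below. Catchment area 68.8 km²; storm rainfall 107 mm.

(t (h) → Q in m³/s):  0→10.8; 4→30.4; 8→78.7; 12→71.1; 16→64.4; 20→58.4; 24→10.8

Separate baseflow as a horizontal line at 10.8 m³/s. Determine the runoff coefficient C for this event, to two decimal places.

ΣQ_DR = 249.0 m³/s; V = ΣQ_DR·Δt = 3.586 × 10^6 m³.
Runoff depth d = V / A = 52.12 mm.
C = d / P = 52.12 / 107 = 0.49.

C ≈ 0.49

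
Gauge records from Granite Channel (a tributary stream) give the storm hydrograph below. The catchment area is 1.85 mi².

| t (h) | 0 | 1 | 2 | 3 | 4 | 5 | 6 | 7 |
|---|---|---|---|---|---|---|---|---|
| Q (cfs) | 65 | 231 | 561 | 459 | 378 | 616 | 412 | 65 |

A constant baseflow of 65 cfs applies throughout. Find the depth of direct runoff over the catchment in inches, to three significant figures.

d ≈ 1.90 in

Direct runoff: 0.0, 166.0, 496.0, 394.0, 313.0, 551.0, 347.0, 0.0 cfs; ΣQ_DR = 2267 cfs.
V = ΣQ_DR · Δt = 2267 × 3600 s = 8.161 × 10^6 ft³.
Over A = 1.85 mi², depth = V / A = 1.90 in.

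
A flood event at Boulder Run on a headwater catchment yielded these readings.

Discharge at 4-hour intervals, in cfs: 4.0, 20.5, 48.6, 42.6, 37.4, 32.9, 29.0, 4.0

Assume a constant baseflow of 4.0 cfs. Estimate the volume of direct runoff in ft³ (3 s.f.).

Direct-runoff ordinates (Q − Q_b): 0.0, 16.5, 44.6, 38.6, 33.4, 28.9, 25.0, 0.0 cfs.
ΣQ_DR = 187.0 cfs.
With Δt = 4 h = 14400 s, V = ΣQ_DR · Δt = 187.0 × 14400 = 2.69 × 10^6 ft³.

V ≈ 2.69 × 10^6 ft³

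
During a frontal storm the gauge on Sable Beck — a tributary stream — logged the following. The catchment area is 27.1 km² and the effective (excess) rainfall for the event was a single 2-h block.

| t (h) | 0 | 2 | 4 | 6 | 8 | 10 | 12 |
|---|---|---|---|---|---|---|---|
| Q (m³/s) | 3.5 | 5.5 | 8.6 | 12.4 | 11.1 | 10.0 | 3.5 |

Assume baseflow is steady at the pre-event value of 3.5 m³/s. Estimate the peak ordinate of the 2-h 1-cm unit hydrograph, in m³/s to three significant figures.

Direct runoff: 0.0, 2.0, 5.1, 8.9, 7.6, 6.5, 0.0 m³/s; ΣQ_DR = 30.10 m³/s, peak = 8.9 m³/s.
Runoff depth d = ΣQ_DR·Δt / A = 30.10 × 7200 / (27.1 km²) = 7.997 mm.
The 1-cm UH is the DRH scaled by (10 mm)/d, so U_p = 8.9 × 10/7.997 = 11.1 m³/s.

U_p ≈ 11.1 m³/s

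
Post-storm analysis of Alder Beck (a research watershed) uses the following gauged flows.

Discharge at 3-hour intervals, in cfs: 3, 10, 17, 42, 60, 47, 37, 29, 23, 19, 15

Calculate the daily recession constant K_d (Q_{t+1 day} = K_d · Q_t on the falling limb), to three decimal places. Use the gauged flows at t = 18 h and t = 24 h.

Between t = 18 h and t = 24 h the flow falls from 37 to 23 cfs over 2×3 h = 6 h.
Per-interval ratio K = (23/37)^(1/2) = 0.7884; K_d = K^(24/3) = 0.149.

K_d ≈ 0.149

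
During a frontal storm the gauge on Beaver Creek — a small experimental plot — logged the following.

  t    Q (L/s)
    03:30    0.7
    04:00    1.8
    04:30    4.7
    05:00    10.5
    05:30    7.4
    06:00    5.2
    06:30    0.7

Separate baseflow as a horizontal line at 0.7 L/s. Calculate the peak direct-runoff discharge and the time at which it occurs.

Subtracting baseflow gives direct-runoff ordinates: 0.0, 1.1, 4.0, 9.8, 6.7, 4.5, 0.0 L/s.
The maximum is 9.8 L/s, occurring at the reading for t = 05:00.

Q_p = 9.8 L/s at t = 05:00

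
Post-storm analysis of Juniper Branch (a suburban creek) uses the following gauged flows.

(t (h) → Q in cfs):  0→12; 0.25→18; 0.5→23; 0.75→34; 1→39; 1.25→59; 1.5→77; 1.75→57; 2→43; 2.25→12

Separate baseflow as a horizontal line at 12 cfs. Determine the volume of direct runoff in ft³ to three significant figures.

V ≈ 2.29 × 10^5 ft³

Direct-runoff ordinates (Q − Q_b): 0.0, 6.0, 11.0, 22.0, 27.0, 47.0, 65.0, 45.0, 31.0, 0.0 cfs.
ΣQ_DR = 254.0 cfs.
With Δt = 0.25 h = 900 s, V = ΣQ_DR · Δt = 254.0 × 900 = 2.29 × 10^5 ft³.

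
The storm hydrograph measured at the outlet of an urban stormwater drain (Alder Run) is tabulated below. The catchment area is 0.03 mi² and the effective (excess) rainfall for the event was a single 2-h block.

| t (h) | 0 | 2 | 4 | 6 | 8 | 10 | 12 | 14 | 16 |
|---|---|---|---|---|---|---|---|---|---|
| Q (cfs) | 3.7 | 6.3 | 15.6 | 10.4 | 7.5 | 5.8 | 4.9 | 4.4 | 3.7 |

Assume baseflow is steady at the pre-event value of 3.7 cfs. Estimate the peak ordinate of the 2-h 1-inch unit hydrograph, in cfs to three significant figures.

Direct runoff: 0.0, 2.6, 11.9, 6.7, 3.8, 2.1, 1.2, 0.7, 0.0 cfs; ΣQ_DR = 29.00 cfs, peak = 11.9 cfs.
Runoff depth d = ΣQ_DR·Δt / A = 29.00 × 7200 / (0.03 mi²) = 2.996 in.
The 1-inch UH is the DRH scaled by (1 in)/d, so U_p = 11.9 × 1/2.996 = 3.97 cfs.

U_p ≈ 3.97 cfs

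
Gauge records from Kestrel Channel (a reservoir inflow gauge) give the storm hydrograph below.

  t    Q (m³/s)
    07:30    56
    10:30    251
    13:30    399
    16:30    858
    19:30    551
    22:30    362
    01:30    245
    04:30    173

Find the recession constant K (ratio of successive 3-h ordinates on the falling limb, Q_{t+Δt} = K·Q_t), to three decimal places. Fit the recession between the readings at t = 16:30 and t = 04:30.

Using the recession-limb readings at t = 16:30 and t = 04:30: Q falls from 858 to 173 m³/s over 4 intervals.
K = (Q₂/Q₁)^(1/4) = (173/858)^(1/4) = 0.670.

K ≈ 0.670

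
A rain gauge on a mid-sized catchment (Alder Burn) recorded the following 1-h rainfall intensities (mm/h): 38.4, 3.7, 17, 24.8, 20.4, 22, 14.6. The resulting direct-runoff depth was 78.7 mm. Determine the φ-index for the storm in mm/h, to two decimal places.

φ ≈ 9.75 mm/h

Only the 6 blocks with intensity above φ contribute runoff: 38.4, 17, 24.8, 20.4, 22, 14.6 mm/h.
Σ(I−φ)·Δt = d  ⇒  (38.4+17+24.8+20.4+22+14.6 − 6φ)·1 = 78.7
φ = (137.2 − 78.7/1) / 6 = 9.75 mm/h.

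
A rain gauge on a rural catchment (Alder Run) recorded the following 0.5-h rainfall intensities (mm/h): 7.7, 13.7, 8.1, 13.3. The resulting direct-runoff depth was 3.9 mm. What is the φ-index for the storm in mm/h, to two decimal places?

Only the 2 blocks with intensity above φ contribute runoff: 13.7, 13.3 mm/h.
Σ(I−φ)·Δt = d  ⇒  (13.7+13.3 − 2φ)·0.5 = 3.9
φ = (27.00 − 3.9/0.5) / 2 = 9.60 mm/h.

φ ≈ 9.60 mm/h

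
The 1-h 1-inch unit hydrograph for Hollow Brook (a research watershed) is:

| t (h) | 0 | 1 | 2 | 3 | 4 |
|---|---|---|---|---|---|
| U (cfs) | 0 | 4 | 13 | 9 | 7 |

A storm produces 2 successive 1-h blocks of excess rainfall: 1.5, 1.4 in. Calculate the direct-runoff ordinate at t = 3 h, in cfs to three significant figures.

By discrete convolution, Q_j = Σ (P_i / 1 in) · U_{j−i}.
At t = 3 h (j=3): Q = (1.5/1)·9 + (1.4/1)·13 = 31.7 cfs.

Q ≈ 31.7 cfs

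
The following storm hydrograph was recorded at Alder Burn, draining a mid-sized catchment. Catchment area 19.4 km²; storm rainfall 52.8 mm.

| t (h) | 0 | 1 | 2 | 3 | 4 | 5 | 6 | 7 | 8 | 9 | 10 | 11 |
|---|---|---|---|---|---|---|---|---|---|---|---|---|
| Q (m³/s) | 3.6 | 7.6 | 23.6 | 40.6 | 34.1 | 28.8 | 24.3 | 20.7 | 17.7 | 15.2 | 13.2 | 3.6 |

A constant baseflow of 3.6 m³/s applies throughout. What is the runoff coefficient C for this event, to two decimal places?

ΣQ_DR = 189.8 m³/s; V = ΣQ_DR·Δt = 6.833 × 10^5 m³.
Runoff depth d = V / A = 35.22 mm.
C = d / P = 35.22 / 52.8 = 0.67.

C ≈ 0.67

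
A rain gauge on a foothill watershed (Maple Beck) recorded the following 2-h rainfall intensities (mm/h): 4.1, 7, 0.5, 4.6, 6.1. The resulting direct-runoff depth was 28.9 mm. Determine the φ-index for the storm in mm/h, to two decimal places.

Only the 4 blocks with intensity above φ contribute runoff: 4.1, 7, 4.6, 6.1 mm/h.
Σ(I−φ)·Δt = d  ⇒  (4.1+7+4.6+6.1 − 4φ)·2 = 28.9
φ = (21.80 − 28.9/2) / 4 = 1.84 mm/h.

φ ≈ 1.84 mm/h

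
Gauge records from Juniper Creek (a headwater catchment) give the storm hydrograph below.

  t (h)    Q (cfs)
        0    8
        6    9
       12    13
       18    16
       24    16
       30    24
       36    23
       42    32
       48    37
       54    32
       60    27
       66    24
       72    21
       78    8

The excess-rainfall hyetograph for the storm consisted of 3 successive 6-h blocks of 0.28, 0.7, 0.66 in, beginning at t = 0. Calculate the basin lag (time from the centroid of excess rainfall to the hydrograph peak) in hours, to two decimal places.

Centroid of excess rainfall: t_c = Σ P_i·t̄_i / ΣP_i = 10.3902 h (block centres at 3, 9, 15 h).
Hydrograph peak occurs at t = 48 h, so basin lag t_L = 48 − 10.3902 = 37.61 h.

t_L ≈ 37.61 h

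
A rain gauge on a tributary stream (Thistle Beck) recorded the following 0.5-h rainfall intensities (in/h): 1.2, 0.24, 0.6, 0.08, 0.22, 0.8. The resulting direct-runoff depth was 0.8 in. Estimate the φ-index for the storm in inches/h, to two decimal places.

φ ≈ 0.33 in/h

Only the 3 blocks with intensity above φ contribute runoff: 1.2, 0.6, 0.8 in/h.
Σ(I−φ)·Δt = d  ⇒  (1.2+0.6+0.8 − 3φ)·0.5 = 0.8
φ = (2.600 − 0.8/0.5) / 3 = 0.33 in/h.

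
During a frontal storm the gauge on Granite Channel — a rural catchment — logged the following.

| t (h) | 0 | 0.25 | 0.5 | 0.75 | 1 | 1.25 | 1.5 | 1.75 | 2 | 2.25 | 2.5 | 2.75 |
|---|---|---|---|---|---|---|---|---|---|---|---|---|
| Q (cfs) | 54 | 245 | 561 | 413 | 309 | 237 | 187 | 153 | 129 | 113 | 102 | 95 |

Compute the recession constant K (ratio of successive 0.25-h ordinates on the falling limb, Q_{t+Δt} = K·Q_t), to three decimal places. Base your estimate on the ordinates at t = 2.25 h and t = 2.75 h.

K ≈ 0.917

Using the recession-limb readings at t = 2.25 h and t = 2.75 h: Q falls from 113 to 95 cfs over 2 intervals.
K = (Q₂/Q₁)^(1/2) = (95/113)^(1/2) = 0.917.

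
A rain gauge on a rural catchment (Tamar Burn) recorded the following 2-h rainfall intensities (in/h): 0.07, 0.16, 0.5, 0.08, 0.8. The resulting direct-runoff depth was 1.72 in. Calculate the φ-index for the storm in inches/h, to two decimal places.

φ ≈ 0.22 in/h

Only the 2 blocks with intensity above φ contribute runoff: 0.5, 0.8 in/h.
Σ(I−φ)·Δt = d  ⇒  (0.5+0.8 − 2φ)·2 = 1.72
φ = (1.300 − 1.72/2) / 2 = 0.22 in/h.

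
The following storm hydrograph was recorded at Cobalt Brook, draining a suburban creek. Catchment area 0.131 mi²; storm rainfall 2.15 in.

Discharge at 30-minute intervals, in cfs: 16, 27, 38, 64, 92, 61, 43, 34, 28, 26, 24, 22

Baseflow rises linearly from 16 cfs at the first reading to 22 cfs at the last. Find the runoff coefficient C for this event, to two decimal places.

ΣQ_DR = 247.0 cfs; V = ΣQ_DR·Δt = 4.446 × 10^5 ft³.
Runoff depth d = V / A = 1.461 in.
C = d / P = 1.461 / 2.15 = 0.68.

C ≈ 0.68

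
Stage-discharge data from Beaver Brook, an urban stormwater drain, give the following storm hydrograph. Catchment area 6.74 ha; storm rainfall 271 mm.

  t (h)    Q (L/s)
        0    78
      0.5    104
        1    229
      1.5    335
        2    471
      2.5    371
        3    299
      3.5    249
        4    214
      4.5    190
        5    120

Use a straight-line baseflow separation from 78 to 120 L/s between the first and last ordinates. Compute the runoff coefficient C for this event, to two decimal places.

C ≈ 0.15

ΣQ_DR = 1571 L/s; V = ΣQ_DR·Δt = 2.828 × 10^6 L.
Runoff depth d = V / A = 41.96 mm.
C = d / P = 41.96 / 271 = 0.15.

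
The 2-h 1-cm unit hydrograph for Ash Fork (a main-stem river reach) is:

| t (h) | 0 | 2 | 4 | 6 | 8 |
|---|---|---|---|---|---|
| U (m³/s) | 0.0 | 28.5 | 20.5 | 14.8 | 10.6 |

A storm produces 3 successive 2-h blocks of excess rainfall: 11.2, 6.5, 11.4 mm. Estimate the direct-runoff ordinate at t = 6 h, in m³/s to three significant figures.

By discrete convolution, Q_j = Σ (P_i / 10 mm) · U_{j−i}.
At t = 6 h (j=3): Q = (11.2/10)·14.8 + (6.5/10)·20.5 + (11.4/10)·28.5 = 62.4 m³/s.

Q ≈ 62.4 m³/s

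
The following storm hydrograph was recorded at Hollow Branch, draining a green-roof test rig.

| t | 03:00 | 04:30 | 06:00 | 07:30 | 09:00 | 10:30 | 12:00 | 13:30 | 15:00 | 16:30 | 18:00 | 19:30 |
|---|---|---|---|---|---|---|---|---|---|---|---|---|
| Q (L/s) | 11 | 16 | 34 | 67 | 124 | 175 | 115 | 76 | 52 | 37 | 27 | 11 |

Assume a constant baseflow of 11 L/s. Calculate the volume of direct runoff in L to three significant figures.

V ≈ 3.31 × 10^6 L

Direct-runoff ordinates (Q − Q_b): 0.0, 5.0, 23.0, 56.0, 113.0, 164.0, 104.0, 65.0, 41.0, 26.0, 16.0, 0.0 L/s.
ΣQ_DR = 613.0 L/s.
With Δt = 1.5 h = 5400 s, V = ΣQ_DR · Δt = 613.0 × 5400 = 3.31 × 10^6 L.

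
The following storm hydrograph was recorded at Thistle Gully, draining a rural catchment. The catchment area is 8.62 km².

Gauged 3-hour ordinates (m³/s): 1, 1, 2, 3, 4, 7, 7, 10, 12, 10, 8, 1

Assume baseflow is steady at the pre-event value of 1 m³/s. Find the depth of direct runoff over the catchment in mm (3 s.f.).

Direct runoff: 0.0, 0.0, 1.0, 2.0, 3.0, 6.0, 6.0, 9.0, 11.0, 9.0, 7.0, 0.0 m³/s; ΣQ_DR = 54.00 m³/s.
V = ΣQ_DR · Δt = 54.00 × 10800 s = 5.832 × 10^5 m³.
Over A = 8.62 km², depth = V / A = 67.7 mm.

d ≈ 67.7 mm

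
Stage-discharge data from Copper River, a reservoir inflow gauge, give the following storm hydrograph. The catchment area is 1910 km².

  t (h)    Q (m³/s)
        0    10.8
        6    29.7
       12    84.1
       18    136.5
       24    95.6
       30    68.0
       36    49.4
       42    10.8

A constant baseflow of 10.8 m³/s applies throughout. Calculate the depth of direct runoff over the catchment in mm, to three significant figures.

d ≈ 4.51 mm

Direct runoff: 0.0, 18.9, 73.3, 125.7, 84.8, 57.2, 38.6, 0.0 m³/s; ΣQ_DR = 398.5 m³/s.
V = ΣQ_DR · Δt = 398.5 × 21600 s = 8.608 × 10^6 m³.
Over A = 1910 km², depth = V / A = 4.51 mm.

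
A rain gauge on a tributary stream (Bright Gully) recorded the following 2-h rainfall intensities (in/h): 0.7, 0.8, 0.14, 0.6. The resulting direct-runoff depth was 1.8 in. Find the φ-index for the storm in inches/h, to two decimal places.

Only the 3 blocks with intensity above φ contribute runoff: 0.7, 0.8, 0.6 in/h.
Σ(I−φ)·Δt = d  ⇒  (0.7+0.8+0.6 − 3φ)·2 = 1.8
φ = (2.100 − 1.8/2) / 3 = 0.40 in/h.

φ ≈ 0.40 in/h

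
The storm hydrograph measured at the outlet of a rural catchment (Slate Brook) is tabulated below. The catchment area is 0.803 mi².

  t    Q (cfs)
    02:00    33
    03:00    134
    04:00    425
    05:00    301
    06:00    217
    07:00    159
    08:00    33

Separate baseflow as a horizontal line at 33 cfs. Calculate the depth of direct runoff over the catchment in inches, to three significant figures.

d ≈ 2.07 in

Direct runoff: 0.0, 101.0, 392.0, 268.0, 184.0, 126.0, 0.0 cfs; ΣQ_DR = 1071 cfs.
V = ΣQ_DR · Δt = 1071 × 3600 s = 3.856 × 10^6 ft³.
Over A = 0.803 mi², depth = V / A = 2.07 in.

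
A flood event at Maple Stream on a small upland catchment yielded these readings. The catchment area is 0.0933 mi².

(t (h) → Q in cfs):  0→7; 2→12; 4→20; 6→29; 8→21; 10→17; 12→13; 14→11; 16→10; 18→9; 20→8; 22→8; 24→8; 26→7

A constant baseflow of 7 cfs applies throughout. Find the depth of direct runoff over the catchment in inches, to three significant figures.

Direct runoff: 0.0, 5.0, 13.0, 22.0, 14.0, 10.0, 6.0, 4.0, 3.0, 2.0, 1.0, 1.0, 1.0, 0.0 cfs; ΣQ_DR = 82.00 cfs.
V = ΣQ_DR · Δt = 82.00 × 7200 s = 5.904 × 10^5 ft³.
Over A = 0.0933 mi², depth = V / A = 2.72 in.

d ≈ 2.72 in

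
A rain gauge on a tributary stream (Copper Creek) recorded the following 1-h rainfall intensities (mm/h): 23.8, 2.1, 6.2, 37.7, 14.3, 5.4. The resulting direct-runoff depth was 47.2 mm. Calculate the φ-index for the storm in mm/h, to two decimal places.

Only the 3 blocks with intensity above φ contribute runoff: 23.8, 37.7, 14.3 mm/h.
Σ(I−φ)·Δt = d  ⇒  (23.8+37.7+14.3 − 3φ)·1 = 47.2
φ = (75.80 − 47.2/1) / 3 = 9.53 mm/h.

φ ≈ 9.53 mm/h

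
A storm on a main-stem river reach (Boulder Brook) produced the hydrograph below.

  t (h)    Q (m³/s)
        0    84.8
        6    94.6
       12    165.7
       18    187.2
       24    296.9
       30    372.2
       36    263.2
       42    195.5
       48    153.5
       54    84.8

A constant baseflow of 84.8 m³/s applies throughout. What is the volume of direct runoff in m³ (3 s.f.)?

Direct-runoff ordinates (Q − Q_b): 0.0, 9.8, 80.9, 102.4, 212.1, 287.4, 178.4, 110.7, 68.7, 0.0 m³/s.
ΣQ_DR = 1050 m³/s.
With Δt = 6 h = 21600 s, V = ΣQ_DR · Δt = 1050 × 21600 = 2.27 × 10^7 m³.

V ≈ 2.27 × 10^7 m³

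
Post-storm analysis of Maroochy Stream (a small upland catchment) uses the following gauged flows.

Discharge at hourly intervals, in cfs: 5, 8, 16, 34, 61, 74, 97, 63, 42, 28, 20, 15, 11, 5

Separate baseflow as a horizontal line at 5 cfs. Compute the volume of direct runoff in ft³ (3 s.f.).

Direct-runoff ordinates (Q − Q_b): 0.0, 3.0, 11.0, 29.0, 56.0, 69.0, 92.0, 58.0, 37.0, 23.0, 15.0, 10.0, 6.0, 0.0 cfs.
ΣQ_DR = 409.0 cfs.
With Δt = 1 h = 3600 s, V = ΣQ_DR · Δt = 409.0 × 3600 = 1.47 × 10^6 ft³.

V ≈ 1.47 × 10^6 ft³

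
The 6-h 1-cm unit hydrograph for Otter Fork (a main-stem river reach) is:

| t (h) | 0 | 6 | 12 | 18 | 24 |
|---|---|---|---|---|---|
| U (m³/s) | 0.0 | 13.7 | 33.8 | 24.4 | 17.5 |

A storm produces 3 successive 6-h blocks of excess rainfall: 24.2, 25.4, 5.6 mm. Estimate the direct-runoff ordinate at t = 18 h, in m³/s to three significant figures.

Q ≈ 153 m³/s

By discrete convolution, Q_j = Σ (P_i / 10 mm) · U_{j−i}.
At t = 18 h (j=3): Q = (24.2/10)·24.4 + (25.4/10)·33.8 + (5.6/10)·13.7 = 153 m³/s.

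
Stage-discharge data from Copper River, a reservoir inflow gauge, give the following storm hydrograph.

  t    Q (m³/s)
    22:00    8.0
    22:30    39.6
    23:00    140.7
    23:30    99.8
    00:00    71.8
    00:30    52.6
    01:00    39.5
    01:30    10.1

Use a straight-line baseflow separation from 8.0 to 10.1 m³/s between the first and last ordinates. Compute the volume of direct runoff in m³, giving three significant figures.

V ≈ 7.01 × 10^5 m³

Direct-runoff ordinates (Q − Q_b): 0.00, 31.30, 132.10, 90.90, 62.60, 43.10, 29.70, 0.00 m³/s.
ΣQ_DR = 389.7 m³/s.
With Δt = 0.5 h = 1800 s, V = ΣQ_DR · Δt = 389.7 × 1800 = 7.01 × 10^5 m³.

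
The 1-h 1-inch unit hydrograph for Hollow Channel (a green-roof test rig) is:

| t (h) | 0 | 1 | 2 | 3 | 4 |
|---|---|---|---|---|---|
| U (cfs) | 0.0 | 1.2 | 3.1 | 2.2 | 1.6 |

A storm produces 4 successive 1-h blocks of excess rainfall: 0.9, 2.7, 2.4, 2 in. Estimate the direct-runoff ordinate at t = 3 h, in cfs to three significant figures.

By discrete convolution, Q_j = Σ (P_i / 1 in) · U_{j−i}.
At t = 3 h (j=3): Q = (0.9/1)·2.2 + (2.7/1)·3.1 + (2.4/1)·1.2 + (2/1)·0.0 = 13.2 cfs.

Q ≈ 13.2 cfs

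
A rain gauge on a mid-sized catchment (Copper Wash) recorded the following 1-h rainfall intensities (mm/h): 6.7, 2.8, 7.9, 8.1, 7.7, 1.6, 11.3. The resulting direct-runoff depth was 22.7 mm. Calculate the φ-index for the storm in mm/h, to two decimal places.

Only the 5 blocks with intensity above φ contribute runoff: 6.7, 7.9, 8.1, 7.7, 11.3 mm/h.
Σ(I−φ)·Δt = d  ⇒  (6.7+7.9+8.1+7.7+11.3 − 5φ)·1 = 22.7
φ = (41.70 − 22.7/1) / 5 = 3.80 mm/h.

φ ≈ 3.80 mm/h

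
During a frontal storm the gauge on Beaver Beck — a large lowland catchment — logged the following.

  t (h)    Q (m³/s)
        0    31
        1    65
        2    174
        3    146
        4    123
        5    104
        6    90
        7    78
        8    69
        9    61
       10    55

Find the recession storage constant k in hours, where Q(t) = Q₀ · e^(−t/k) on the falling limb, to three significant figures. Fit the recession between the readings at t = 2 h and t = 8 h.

On the falling limb, Q drops from 174 to 69 m³/s between t = 2 h and t = 8 h (Δt = 6 h).
k = −Δt / ln(Q₂/Q₁) = −6 / ln(69/174) = 6.49 h.

k ≈ 6.49 h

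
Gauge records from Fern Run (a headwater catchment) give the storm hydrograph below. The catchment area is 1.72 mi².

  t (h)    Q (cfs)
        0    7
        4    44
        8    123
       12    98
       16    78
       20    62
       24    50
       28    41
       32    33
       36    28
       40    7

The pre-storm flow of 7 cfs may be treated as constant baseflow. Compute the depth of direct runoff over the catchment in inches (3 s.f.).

d ≈ 1.78 in

Direct runoff: 0.0, 37.0, 116.0, 91.0, 71.0, 55.0, 43.0, 34.0, 26.0, 21.0, 0.0 cfs; ΣQ_DR = 494.0 cfs.
V = ΣQ_DR · Δt = 494.0 × 14400 s = 7.114 × 10^6 ft³.
Over A = 1.72 mi², depth = V / A = 1.78 in.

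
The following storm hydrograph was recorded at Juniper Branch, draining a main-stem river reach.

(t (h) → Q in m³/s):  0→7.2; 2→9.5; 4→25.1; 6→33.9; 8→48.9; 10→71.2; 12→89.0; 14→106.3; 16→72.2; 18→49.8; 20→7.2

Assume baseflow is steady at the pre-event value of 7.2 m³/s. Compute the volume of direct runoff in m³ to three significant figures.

Direct-runoff ordinates (Q − Q_b): 0.0, 2.3, 17.9, 26.7, 41.7, 64.0, 81.8, 99.1, 65.0, 42.6, 0.0 m³/s.
ΣQ_DR = 441.1 m³/s.
With Δt = 2 h = 7200 s, V = ΣQ_DR · Δt = 441.1 × 7200 = 3.18 × 10^6 m³.

V ≈ 3.18 × 10^6 m³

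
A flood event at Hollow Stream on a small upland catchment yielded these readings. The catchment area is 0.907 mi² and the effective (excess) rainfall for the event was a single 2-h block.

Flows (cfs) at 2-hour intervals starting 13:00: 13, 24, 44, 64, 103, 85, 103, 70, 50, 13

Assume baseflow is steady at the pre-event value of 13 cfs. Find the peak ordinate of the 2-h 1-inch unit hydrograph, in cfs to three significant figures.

U_p ≈ 60.0 cfs

Direct runoff: 0.0, 11.0, 31.0, 51.0, 90.0, 72.0, 90.0, 57.0, 37.0, 0.0 cfs; ΣQ_DR = 439.0 cfs, peak = 90.0 cfs.
Runoff depth d = ΣQ_DR·Δt / A = 439.0 × 7200 / (0.907 mi²) = 1.500 in.
The 1-inch UH is the DRH scaled by (1 in)/d, so U_p = 90.0 × 1/1.500 = 60.0 cfs.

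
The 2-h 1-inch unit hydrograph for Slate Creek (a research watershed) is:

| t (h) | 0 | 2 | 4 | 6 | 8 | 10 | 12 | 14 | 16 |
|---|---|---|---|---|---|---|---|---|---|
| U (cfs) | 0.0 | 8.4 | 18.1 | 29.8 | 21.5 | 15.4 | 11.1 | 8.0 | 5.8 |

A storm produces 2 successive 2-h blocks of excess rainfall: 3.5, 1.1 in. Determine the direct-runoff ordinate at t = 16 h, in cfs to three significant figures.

Q ≈ 29.1 cfs

By discrete convolution, Q_j = Σ (P_i / 1 in) · U_{j−i}.
At t = 16 h (j=8): Q = (3.5/1)·5.8 + (1.1/1)·8.0 = 29.1 cfs.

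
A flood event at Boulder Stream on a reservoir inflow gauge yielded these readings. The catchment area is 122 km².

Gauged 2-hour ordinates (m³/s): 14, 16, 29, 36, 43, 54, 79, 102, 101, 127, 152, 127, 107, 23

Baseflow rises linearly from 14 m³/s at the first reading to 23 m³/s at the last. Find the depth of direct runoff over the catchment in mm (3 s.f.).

Direct runoff: 0.00, 1.31, 13.62, 19.92, 26.23, 36.54, 60.85, 83.15, 81.46, 106.77, 131.08, 105.38, 84.69, 0.00 m³/s; ΣQ_DR = 751.0 m³/s.
V = ΣQ_DR · Δt = 751.0 × 7200 s = 5.407 × 10^6 m³.
Over A = 122 km², depth = V / A = 44.3 mm.

d ≈ 44.3 mm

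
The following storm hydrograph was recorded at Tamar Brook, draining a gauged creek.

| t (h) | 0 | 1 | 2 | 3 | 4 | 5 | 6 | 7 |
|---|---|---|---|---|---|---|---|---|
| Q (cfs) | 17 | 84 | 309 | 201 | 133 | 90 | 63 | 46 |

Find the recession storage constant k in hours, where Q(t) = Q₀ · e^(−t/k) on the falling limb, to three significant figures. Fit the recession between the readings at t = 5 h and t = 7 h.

On the falling limb, Q drops from 90 to 46 cfs between t = 5 h and t = 7 h (Δt = 2 h).
k = −Δt / ln(Q₂/Q₁) = −2 / ln(46/90) = 2.98 h.

k ≈ 2.98 h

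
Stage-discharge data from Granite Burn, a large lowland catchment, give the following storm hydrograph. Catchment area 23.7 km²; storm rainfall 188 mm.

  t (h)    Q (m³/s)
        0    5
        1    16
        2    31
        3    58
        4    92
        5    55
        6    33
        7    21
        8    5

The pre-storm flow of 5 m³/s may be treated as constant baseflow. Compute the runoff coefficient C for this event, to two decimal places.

C ≈ 0.22

ΣQ_DR = 271.0 m³/s; V = ΣQ_DR·Δt = 9.756 × 10^5 m³.
Runoff depth d = V / A = 41.16 mm.
C = d / P = 41.16 / 188 = 0.22.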